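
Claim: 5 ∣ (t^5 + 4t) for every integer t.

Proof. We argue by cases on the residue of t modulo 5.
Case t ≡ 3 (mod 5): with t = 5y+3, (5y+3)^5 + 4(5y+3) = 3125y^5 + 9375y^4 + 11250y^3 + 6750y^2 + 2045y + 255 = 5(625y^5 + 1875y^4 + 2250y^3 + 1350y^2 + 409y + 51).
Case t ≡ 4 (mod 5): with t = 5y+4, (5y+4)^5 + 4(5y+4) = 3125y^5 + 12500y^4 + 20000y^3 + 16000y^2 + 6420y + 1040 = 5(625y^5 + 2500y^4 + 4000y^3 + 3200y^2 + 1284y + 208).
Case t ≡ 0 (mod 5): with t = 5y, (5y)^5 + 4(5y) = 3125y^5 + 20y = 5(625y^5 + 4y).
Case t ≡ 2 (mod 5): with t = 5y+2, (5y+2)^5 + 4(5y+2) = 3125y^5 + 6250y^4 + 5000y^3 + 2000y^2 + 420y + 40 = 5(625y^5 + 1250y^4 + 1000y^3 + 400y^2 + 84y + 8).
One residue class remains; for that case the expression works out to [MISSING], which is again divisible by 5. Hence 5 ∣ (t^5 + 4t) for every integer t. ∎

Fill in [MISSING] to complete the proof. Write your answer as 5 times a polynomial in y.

5(625y^5 + 625y^4 + 250y^3 + 50y^2 + 9y + 1)

The residues treated are {3, 4, 0, 2}, so the missing case is t ≡ 1 (mod 5); write t = 5y+1.
Then (5y+1)^5 + 4(5y+1) = 3125y^5 + 3125y^4 + 1250y^3 + 250y^2 + 45y + 5 = 5(625y^5 + 625y^4 + 250y^3 + 50y^2 + 9y + 1).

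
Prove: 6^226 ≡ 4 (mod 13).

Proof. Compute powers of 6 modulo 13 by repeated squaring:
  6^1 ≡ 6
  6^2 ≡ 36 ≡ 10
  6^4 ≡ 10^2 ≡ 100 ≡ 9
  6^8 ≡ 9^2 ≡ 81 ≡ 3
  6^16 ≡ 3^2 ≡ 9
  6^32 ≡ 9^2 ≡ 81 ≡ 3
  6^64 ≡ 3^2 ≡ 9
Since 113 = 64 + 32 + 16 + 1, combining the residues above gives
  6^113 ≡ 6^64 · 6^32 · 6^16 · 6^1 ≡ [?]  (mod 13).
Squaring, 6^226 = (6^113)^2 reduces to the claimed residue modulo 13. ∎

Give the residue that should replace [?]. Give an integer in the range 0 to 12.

Multiply the listed residues: 9 · 3 · 9 · 6 = 27 → 243 → 1458.
Reducing modulo 13: 1458 = 112·13 + 2, so 6^113 ≡ 2.

2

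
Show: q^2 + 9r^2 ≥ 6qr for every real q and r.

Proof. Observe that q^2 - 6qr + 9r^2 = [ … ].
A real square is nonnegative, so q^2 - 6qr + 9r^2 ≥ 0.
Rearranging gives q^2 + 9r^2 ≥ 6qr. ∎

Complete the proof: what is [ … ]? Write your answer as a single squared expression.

The leading and trailing coefficients are 1^2 and 3^2, and 6 = 2·1·3, so the trinomial is (q - 3r)^2.
Hence q^2 - 6qr + 9r^2 ≥ 0.

(q - 3r)^2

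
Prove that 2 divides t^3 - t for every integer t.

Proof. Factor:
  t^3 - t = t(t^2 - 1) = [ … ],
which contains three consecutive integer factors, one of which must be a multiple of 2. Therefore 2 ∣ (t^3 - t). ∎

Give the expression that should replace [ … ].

t(t^2 - 1) = t(t - 1)(t + 1) = (t - 1)t(t + 1).
These three factors are consecutive integers, so their product is divisible by 2.

(t - 1)t(t + 1)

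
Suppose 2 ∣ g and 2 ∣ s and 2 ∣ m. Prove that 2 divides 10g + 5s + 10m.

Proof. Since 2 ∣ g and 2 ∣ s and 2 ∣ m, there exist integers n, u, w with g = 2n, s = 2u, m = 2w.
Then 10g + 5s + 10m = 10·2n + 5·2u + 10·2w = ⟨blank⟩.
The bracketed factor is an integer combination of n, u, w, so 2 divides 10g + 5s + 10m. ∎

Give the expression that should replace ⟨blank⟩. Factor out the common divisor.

2(10n + 5u + 10w)

Each term has a factor of 2: 10·2n + 5·2u + 10·2w = 2·(10n + 5u + 10w).
Since 10n + 5u + 10w is an integer, 2 ∣ (10g + 5s + 10m).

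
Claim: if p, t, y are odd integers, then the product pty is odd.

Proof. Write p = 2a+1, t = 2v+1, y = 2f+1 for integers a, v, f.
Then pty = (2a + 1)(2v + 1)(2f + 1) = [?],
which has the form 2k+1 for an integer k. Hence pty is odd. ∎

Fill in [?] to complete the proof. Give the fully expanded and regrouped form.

Expanding: (2a + 1)(2v + 1)(2f + 1) = 8afv + 4af + 4av + 2a + 4fv + 2f + 2v + 1.
Every term except the constant is even, so this is 2(4afv + 2af + 2av + a + 2fv + f + v) + 1,
and 4afv + 2af + 2av + a + 2fv + f + v ∈ ℤ gives the required form.

2(4afv + 2af + 2av + a + 2fv + f + v) + 1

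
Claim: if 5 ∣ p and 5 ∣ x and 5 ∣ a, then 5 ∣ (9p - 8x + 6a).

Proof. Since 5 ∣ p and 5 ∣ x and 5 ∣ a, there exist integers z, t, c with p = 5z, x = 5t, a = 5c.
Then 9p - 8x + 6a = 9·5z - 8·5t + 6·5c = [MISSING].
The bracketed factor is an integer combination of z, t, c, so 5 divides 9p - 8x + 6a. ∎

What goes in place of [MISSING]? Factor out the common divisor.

5(6c - 8t + 9z)

Pull the common 5 out of every term: 9·5z - 8·5t + 6·5c = 5(6c - 8t + 9z).
6c - 8t + 9z is an integer, which exhibits the divisibility.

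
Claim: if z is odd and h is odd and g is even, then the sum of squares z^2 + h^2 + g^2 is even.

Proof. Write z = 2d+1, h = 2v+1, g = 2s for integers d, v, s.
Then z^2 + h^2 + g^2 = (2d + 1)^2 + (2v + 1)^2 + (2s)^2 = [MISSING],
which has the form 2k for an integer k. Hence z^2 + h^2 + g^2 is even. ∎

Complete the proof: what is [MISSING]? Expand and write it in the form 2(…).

(2d + 1)^2 + (2v + 1)^2 + (2s)^2 = 4d^2 + 4d + 4s^2 + 4v^2 + 4v + 2
= 2(2d^2 + 2d + 2s^2 + 2v^2 + 2v + 1).
Since 2d^2 + 2d + 2s^2 + 2v^2 + 2v + 1 is an integer, the sum of squares is of the form 2k for an integer k.

2(2d^2 + 2d + 2s^2 + 2v^2 + 2v + 1)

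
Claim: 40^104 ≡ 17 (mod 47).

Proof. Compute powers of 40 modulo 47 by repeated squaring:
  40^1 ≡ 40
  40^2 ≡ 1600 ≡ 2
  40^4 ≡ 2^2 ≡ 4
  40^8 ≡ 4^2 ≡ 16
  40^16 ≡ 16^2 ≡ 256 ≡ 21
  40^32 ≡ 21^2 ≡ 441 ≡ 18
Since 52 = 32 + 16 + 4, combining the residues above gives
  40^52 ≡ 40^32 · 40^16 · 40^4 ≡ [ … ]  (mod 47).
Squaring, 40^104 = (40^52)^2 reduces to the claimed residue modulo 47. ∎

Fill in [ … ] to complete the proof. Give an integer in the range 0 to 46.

8

Multiply the listed residues: 18 · 21 · 4 = 378 → 1512.
Reducing modulo 47: 1512 = 32·47 + 8, so 40^52 ≡ 8.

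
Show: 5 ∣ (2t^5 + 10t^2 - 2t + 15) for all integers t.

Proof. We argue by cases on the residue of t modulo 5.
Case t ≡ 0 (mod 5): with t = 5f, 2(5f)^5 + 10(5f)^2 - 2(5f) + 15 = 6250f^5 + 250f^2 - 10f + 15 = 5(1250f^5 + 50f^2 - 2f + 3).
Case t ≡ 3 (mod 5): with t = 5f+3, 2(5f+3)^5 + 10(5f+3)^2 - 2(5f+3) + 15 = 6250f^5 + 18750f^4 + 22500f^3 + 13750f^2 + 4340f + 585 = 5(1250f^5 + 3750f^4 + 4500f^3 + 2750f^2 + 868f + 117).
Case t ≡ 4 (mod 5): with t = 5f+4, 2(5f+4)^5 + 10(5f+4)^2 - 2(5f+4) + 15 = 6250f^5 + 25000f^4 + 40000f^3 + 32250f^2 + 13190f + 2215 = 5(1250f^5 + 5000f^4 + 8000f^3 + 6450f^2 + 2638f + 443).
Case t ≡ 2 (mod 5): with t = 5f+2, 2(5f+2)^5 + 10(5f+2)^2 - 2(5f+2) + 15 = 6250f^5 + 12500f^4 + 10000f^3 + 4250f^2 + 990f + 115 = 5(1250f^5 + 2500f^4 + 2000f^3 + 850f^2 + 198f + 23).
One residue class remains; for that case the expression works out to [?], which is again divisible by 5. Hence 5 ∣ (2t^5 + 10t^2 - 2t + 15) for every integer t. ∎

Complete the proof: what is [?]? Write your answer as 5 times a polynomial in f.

5(1250f^5 + 1250f^4 + 500f^3 + 150f^2 + 28f + 5)

The residues treated are {0, 3, 4, 2}, so the missing case is t ≡ 1 (mod 5); write t = 5f+1.
Then 2(5f+1)^5 + 10(5f+1)^2 - 2(5f+1) + 15 = 6250f^5 + 6250f^4 + 2500f^3 + 750f^2 + 140f + 25 = 5(1250f^5 + 1250f^4 + 500f^3 + 150f^2 + 28f + 5).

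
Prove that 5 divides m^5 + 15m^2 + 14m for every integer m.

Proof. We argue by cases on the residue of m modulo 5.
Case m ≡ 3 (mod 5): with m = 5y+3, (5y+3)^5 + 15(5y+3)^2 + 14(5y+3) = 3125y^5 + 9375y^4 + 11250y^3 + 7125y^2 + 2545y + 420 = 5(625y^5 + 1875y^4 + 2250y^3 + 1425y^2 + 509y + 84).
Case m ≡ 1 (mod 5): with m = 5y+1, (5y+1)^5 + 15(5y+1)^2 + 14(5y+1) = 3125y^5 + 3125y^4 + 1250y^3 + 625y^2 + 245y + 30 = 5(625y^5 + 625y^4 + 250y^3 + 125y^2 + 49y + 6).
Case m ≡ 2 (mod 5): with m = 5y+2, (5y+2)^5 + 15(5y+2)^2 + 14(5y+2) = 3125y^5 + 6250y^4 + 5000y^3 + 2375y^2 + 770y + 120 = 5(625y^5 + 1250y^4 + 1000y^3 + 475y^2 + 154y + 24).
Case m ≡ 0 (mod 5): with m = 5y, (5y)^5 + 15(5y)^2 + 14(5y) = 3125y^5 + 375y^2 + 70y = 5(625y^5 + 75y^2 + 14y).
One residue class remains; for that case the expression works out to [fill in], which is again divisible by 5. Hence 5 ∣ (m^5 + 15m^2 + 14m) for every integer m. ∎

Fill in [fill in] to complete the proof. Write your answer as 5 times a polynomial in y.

Only m ≡ 4 (mod 5) is unaccounted for. Put m = 5y+4:
(5y+4)^5 + 15(5y+4)^2 + 14(5y+4) expands to 3125y^5 + 12500y^4 + 20000y^3 + 16375y^2 + 7070y + 1320,
and factoring out 5 leaves 5(625y^5 + 2500y^4 + 4000y^3 + 3275y^2 + 1414y + 264).

5(625y^5 + 2500y^4 + 4000y^3 + 3275y^2 + 1414y + 264)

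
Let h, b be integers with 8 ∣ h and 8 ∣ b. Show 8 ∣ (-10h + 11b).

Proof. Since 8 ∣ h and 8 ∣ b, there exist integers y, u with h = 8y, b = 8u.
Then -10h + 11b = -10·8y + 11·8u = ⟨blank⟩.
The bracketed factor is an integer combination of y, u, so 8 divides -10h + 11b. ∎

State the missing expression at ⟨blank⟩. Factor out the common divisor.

8(11u - 10y)

Each term has a factor of 8: -10·8y + 11·8u = 8·(11u - 10y).
Since 11u - 10y is an integer, 8 ∣ (-10h + 11b).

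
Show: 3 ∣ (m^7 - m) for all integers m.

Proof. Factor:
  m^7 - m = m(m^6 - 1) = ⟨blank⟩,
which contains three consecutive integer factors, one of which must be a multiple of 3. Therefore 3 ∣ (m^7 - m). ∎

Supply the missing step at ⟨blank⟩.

m^6 - 1 = (m^2 - 1)(m^4 + m^2 + 1), and m^2 - 1 = (m-1)(m+1).
So m(m^6 - 1) = (m - 1)m(m + 1)(m^4 + m^2 + 1).

(m - 1)m(m + 1)(m^4 + m^2 + 1)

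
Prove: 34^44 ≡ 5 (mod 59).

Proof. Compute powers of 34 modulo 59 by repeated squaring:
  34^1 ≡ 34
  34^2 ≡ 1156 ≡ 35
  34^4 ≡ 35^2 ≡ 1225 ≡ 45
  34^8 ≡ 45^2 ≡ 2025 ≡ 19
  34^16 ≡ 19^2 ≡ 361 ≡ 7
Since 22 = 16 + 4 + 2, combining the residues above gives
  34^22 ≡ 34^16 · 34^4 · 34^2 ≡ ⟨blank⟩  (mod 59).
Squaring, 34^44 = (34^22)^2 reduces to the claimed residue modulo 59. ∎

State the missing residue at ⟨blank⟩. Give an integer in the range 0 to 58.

Multiply the listed residues: 7 · 45 · 35 = 315 → 11025.
Reducing modulo 59: 11025 = 186·59 + 51, so 34^22 ≡ 51.

51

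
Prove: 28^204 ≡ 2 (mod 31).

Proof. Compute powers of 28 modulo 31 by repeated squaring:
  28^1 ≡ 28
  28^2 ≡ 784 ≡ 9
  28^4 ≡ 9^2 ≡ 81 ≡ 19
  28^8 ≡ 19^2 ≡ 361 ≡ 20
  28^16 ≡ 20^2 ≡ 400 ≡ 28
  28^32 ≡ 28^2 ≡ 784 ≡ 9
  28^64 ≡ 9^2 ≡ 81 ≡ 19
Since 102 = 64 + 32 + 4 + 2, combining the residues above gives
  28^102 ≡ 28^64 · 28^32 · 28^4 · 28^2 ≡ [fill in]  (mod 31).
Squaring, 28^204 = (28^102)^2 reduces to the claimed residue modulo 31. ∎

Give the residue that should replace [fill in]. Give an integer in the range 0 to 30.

8

Multiply the listed residues: 19 · 9 · 19 · 9 = 171 → 3249 → 29241.
Reducing modulo 31: 29241 = 943·31 + 8, so 28^102 ≡ 8.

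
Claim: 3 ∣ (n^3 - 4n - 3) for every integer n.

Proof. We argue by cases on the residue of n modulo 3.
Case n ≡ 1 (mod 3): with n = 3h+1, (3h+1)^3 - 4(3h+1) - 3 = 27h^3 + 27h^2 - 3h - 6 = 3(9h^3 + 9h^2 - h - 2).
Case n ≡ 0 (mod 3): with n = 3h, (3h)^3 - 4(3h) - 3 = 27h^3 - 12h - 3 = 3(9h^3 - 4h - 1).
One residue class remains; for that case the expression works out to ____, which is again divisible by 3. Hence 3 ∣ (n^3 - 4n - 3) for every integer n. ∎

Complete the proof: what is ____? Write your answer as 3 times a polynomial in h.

3(9h^3 + 18h^2 + 8h - 1)

Only n ≡ 2 (mod 3) is unaccounted for. Put n = 3h+2:
(3h+2)^3 - 4(3h+2) - 3 expands to 27h^3 + 54h^2 + 24h - 3,
and factoring out 3 leaves 3(9h^3 + 18h^2 + 8h - 1).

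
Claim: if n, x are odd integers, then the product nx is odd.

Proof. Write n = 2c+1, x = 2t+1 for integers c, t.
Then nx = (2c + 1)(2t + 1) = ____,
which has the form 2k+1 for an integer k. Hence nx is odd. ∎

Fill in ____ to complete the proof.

(2c + 1)(2t + 1) = 4ct + 2c + 2t + 1
= 2(2ct + c + t) + 1.
Since 2ct + c + t is an integer, the product is of the form 2k+1 for an integer k.

2(2ct + c + t) + 1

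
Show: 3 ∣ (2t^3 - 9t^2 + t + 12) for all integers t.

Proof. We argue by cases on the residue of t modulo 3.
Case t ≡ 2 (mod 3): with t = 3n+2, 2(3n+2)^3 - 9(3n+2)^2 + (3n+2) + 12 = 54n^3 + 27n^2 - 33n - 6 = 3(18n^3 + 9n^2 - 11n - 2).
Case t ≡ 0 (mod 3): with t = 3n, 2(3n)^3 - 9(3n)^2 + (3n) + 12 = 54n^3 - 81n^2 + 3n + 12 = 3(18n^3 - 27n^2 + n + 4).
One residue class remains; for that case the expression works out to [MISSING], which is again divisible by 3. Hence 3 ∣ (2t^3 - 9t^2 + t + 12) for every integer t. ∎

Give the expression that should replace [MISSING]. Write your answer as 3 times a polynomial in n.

The residues treated are {2, 0}, so the missing case is t ≡ 1 (mod 3); write t = 3n+1.
Then 2(3n+1)^3 - 9(3n+1)^2 + (3n+1) + 12 = 54n^3 - 27n^2 - 33n + 6 = 3(18n^3 - 9n^2 - 11n + 2).

3(18n^3 - 9n^2 - 11n + 2)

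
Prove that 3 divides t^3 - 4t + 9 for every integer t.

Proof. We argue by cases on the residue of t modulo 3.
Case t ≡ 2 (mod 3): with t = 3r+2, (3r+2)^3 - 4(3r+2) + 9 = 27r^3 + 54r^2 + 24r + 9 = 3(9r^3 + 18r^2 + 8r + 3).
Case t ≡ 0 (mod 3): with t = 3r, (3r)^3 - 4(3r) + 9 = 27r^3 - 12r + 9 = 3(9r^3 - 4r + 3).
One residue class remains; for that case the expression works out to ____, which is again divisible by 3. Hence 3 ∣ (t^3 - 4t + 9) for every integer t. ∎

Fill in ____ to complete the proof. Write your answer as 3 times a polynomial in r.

Only t ≡ 1 (mod 3) is unaccounted for. Put t = 3r+1:
(3r+1)^3 - 4(3r+1) + 9 expands to 27r^3 + 27r^2 - 3r + 6,
and factoring out 3 leaves 3(9r^3 + 9r^2 - r + 2).

3(9r^3 + 9r^2 - r + 2)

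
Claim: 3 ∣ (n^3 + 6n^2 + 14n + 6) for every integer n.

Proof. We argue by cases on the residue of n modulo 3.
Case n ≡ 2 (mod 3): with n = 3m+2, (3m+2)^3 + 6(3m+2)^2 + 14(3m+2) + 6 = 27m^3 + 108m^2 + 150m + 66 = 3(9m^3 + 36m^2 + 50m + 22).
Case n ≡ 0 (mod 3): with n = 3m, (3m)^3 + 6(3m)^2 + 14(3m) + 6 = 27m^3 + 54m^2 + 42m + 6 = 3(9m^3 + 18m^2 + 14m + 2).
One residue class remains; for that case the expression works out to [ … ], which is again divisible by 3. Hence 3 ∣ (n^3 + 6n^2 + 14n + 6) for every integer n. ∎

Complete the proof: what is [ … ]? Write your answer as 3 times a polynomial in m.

3(9m^3 + 27m^2 + 29m + 9)

The residues treated are {2, 0}, so the missing case is n ≡ 1 (mod 3); write n = 3m+1.
Then (3m+1)^3 + 6(3m+1)^2 + 14(3m+1) + 6 = 27m^3 + 81m^2 + 87m + 27 = 3(9m^3 + 27m^2 + 29m + 9).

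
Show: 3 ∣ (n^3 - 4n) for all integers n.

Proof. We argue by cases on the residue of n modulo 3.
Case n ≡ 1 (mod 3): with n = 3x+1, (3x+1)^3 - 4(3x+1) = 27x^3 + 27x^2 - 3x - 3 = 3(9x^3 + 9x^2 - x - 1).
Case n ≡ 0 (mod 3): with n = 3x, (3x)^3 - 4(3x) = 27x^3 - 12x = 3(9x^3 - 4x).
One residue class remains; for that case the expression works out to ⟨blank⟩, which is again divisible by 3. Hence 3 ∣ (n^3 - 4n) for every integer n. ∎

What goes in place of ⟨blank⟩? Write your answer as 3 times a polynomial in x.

3(9x^3 + 18x^2 + 8x)

Only n ≡ 2 (mod 3) is unaccounted for. Put n = 3x+2:
(3x+2)^3 - 4(3x+2) expands to 27x^3 + 54x^2 + 24x,
and factoring out 3 leaves 3(9x^3 + 18x^2 + 8x).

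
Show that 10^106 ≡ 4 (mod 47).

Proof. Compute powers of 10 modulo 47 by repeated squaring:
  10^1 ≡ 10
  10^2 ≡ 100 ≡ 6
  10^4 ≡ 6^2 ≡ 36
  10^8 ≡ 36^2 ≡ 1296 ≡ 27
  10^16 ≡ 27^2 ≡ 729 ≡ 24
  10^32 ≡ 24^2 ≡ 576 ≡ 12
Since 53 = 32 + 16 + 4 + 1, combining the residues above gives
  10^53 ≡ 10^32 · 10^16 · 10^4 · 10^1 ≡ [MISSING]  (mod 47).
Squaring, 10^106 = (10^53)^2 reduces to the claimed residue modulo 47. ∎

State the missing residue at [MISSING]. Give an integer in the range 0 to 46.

10^32 · 10^16 · 10^4 · 10^1 ≡ 12 · 24 · 36 · 10 = 103680.
103680 mod 47 = 45, so 10^53 ≡ 45 (mod 47).

45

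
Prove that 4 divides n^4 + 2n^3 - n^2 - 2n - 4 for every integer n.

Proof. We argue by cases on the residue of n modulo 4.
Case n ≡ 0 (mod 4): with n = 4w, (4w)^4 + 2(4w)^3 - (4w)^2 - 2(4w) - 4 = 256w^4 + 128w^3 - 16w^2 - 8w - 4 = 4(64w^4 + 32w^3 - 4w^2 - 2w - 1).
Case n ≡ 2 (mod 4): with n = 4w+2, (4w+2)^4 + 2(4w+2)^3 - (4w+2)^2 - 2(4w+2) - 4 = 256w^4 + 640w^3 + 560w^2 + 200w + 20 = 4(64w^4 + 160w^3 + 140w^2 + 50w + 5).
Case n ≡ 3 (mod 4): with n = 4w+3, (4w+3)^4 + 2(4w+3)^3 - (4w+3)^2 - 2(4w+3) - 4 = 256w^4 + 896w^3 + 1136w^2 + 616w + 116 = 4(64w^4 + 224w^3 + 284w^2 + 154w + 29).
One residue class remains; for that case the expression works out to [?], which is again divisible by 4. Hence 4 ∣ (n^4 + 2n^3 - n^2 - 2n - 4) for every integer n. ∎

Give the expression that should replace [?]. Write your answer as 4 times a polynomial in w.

4(64w^4 + 96w^3 + 44w^2 + 6w - 1)

The residues treated are {0, 2, 3}, so the missing case is n ≡ 1 (mod 4); write n = 4w+1.
Then (4w+1)^4 + 2(4w+1)^3 - (4w+1)^2 - 2(4w+1) - 4 = 256w^4 + 384w^3 + 176w^2 + 24w - 4 = 4(64w^4 + 96w^3 + 44w^2 + 6w - 1).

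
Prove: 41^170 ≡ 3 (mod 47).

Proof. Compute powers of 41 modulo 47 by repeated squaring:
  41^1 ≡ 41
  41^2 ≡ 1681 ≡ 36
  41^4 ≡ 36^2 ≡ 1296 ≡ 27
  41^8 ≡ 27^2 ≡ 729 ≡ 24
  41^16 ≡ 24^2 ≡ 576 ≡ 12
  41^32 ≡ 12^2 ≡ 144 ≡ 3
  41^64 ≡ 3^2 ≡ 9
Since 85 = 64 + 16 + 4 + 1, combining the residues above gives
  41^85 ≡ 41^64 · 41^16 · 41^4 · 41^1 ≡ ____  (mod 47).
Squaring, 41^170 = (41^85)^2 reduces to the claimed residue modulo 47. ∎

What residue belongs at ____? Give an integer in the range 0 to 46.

35

Multiply the listed residues: 9 · 12 · 27 · 41 = 108 → 2916 → 119556.
Reducing modulo 47: 119556 = 2543·47 + 35, so 41^85 ≡ 35.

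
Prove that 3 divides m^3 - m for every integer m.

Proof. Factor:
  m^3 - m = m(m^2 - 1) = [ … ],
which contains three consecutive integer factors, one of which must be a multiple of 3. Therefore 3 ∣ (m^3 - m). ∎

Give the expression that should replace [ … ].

(m - 1)m(m + 1)

m(m^2 - 1) = m(m - 1)(m + 1) = (m - 1)m(m + 1).
These three factors are consecutive integers, so their product is divisible by 3.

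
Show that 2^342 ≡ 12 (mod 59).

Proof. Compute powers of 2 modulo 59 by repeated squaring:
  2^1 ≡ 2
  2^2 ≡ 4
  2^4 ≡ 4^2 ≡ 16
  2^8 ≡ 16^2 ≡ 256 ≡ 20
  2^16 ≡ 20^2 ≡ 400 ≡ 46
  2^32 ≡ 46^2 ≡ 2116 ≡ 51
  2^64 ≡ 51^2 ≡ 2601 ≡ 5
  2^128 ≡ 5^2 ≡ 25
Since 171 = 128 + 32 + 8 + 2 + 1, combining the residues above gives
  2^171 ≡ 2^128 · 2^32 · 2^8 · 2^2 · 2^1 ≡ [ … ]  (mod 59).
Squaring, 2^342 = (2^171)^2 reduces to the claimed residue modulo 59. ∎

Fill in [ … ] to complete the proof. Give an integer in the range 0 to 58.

37

2^128 · 2^32 · 2^8 · 2^2 · 2^1 ≡ 25 · 51 · 20 · 4 · 2 = 204000.
204000 mod 59 = 37, so 2^171 ≡ 37 (mod 59).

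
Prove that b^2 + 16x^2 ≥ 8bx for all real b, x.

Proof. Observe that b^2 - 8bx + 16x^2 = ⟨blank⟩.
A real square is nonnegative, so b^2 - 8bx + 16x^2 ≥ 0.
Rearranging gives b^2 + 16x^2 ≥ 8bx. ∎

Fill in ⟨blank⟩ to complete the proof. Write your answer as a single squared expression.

(b - 4x)^2

The leading and trailing coefficients are 1^2 and 4^2, and 8 = 2·1·4, so the trinomial is (b - 4x)^2.
Hence b^2 - 8bx + 16x^2 ≥ 0.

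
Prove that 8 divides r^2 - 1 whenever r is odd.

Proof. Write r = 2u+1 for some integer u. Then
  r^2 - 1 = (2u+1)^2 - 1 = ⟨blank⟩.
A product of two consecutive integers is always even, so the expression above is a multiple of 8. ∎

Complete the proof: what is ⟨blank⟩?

4u(u + 1)

(2u+1)^2 - 1 = 4u^2 + 4u + 1 - 1 = 4u^2 + 4u = 4u(u+1).
Since u and u+1 are consecutive, u(u+1) is even, and 4·(even) is a multiple of 8.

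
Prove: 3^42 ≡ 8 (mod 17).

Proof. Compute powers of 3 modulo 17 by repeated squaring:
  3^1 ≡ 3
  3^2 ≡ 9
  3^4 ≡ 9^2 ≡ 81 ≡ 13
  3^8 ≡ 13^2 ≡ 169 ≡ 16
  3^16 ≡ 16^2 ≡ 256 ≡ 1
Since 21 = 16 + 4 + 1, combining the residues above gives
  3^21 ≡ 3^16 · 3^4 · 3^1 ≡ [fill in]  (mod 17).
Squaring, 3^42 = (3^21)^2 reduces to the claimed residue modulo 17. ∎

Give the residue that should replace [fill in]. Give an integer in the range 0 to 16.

5

3^16 · 3^4 · 3^1 ≡ 1 · 13 · 3 = 39.
39 mod 17 = 5, so 3^21 ≡ 5 (mod 17).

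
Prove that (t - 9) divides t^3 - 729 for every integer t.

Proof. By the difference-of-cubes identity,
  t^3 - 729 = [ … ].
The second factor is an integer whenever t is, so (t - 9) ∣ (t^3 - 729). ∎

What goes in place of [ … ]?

(t - 9)(t^2 + 9t + 81)

a^3 - b^3 = (a - b)(a^2 + ab + b^2). With a = t, b = 9:
t^3 - 729 = (t - 9)(t^2 + 9t + 81).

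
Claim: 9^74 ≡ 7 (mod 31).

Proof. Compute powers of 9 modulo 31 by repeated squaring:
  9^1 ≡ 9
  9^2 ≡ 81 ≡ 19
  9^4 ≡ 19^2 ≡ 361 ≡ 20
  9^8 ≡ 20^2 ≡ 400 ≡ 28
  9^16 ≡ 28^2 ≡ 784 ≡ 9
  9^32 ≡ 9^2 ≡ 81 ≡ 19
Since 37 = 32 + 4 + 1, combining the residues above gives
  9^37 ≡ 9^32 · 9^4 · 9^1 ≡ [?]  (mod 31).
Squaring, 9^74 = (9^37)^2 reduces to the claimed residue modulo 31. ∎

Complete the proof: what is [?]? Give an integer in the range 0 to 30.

Multiply the listed residues: 19 · 20 · 9 = 380 → 3420.
Reducing modulo 31: 3420 = 110·31 + 10, so 9^37 ≡ 10.

10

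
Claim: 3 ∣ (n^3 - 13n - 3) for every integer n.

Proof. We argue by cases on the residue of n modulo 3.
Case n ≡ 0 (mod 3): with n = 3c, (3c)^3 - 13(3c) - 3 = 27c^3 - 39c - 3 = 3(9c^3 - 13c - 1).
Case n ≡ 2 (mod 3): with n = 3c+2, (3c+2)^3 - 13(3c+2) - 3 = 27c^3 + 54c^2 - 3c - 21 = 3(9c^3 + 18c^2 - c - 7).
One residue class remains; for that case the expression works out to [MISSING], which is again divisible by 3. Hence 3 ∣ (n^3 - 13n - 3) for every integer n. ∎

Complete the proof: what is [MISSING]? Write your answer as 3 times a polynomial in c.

Only n ≡ 1 (mod 3) is unaccounted for. Put n = 3c+1:
(3c+1)^3 - 13(3c+1) - 3 expands to 27c^3 + 27c^2 - 30c - 15,
and factoring out 3 leaves 3(9c^3 + 9c^2 - 10c - 5).

3(9c^3 + 9c^2 - 10c - 5)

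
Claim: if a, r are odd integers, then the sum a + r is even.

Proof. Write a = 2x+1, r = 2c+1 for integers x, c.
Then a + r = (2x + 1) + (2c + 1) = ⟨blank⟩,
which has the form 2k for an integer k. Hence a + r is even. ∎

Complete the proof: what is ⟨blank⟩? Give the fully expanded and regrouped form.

(2x + 1) + (2c + 1) = 2c + 2x + 2
= 2(c + x + 1).
Since c + x + 1 is an integer, the sum is of the form 2k for an integer k.

2(c + x + 1)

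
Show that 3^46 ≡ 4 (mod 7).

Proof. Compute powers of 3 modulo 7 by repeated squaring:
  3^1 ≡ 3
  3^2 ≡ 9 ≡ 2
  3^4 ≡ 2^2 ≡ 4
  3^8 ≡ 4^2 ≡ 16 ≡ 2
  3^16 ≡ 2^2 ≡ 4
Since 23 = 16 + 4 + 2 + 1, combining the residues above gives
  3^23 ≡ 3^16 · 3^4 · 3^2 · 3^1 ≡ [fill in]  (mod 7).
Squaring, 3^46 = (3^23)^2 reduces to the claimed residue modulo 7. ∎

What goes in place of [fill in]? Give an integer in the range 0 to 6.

5

Multiply the listed residues: 4 · 4 · 2 · 3 = 16 → 32 → 96.
Reducing modulo 7: 96 = 13·7 + 5, so 3^23 ≡ 5.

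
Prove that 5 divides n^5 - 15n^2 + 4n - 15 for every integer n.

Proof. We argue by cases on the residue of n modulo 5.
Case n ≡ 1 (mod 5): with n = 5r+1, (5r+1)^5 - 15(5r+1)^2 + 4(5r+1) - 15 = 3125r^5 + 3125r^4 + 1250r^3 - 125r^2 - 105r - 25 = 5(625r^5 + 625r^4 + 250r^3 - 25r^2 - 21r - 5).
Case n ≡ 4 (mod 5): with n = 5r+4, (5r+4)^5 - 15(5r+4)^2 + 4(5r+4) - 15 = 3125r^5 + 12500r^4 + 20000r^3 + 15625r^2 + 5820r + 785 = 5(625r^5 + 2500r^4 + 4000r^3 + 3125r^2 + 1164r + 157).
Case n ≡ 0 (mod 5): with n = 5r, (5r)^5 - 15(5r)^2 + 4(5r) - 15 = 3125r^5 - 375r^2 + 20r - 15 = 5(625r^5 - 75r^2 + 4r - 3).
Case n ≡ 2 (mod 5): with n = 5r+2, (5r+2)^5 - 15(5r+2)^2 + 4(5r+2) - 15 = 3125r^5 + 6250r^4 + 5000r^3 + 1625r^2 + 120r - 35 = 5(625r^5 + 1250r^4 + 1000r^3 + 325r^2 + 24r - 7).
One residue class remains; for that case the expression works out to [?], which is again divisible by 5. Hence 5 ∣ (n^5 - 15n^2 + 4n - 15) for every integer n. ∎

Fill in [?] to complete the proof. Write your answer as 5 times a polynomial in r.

5(625r^5 + 1875r^4 + 2250r^3 + 1275r^2 + 319r + 21)

Only n ≡ 3 (mod 5) is unaccounted for. Put n = 5r+3:
(5r+3)^5 - 15(5r+3)^2 + 4(5r+3) - 15 expands to 3125r^5 + 9375r^4 + 11250r^3 + 6375r^2 + 1595r + 105,
and factoring out 5 leaves 5(625r^5 + 1875r^4 + 2250r^3 + 1275r^2 + 319r + 21).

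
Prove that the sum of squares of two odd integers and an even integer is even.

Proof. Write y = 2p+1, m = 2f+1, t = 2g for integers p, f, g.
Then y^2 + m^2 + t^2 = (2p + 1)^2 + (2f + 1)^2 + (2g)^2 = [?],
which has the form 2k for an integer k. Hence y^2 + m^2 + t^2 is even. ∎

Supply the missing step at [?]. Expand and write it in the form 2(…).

2(2f^2 + 2f + 2g^2 + 2p^2 + 2p + 1)

(2p + 1)^2 + (2f + 1)^2 + (2g)^2 = 4f^2 + 4f + 4g^2 + 4p^2 + 4p + 2
= 2(2f^2 + 2f + 2g^2 + 2p^2 + 2p + 1).
Since 2f^2 + 2f + 2g^2 + 2p^2 + 2p + 1 is an integer, the sum of squares is of the form 2k for an integer k.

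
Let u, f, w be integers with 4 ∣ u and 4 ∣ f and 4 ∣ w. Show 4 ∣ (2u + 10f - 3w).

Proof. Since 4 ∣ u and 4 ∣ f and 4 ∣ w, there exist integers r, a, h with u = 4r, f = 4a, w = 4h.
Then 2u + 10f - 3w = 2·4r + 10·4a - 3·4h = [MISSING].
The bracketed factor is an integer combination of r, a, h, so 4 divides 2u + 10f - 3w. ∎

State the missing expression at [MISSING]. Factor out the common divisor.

4(10a - 3h + 2r)

Each term has a factor of 4: 2·4r + 10·4a - 3·4h = 4·(10a - 3h + 2r).
Since 10a - 3h + 2r is an integer, 4 ∣ (2u + 10f - 3w).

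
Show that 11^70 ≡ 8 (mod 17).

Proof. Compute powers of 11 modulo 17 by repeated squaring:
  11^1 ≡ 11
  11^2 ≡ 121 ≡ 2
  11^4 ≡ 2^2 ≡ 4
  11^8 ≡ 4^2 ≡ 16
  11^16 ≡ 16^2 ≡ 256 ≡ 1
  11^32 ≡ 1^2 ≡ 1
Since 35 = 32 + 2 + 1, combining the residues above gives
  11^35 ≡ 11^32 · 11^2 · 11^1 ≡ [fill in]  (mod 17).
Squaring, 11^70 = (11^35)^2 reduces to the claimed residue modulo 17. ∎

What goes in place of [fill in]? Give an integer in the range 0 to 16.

5

Multiply the listed residues: 1 · 2 · 11 = 2 → 22.
Reducing modulo 17: 22 = 1·17 + 5, so 11^35 ≡ 5.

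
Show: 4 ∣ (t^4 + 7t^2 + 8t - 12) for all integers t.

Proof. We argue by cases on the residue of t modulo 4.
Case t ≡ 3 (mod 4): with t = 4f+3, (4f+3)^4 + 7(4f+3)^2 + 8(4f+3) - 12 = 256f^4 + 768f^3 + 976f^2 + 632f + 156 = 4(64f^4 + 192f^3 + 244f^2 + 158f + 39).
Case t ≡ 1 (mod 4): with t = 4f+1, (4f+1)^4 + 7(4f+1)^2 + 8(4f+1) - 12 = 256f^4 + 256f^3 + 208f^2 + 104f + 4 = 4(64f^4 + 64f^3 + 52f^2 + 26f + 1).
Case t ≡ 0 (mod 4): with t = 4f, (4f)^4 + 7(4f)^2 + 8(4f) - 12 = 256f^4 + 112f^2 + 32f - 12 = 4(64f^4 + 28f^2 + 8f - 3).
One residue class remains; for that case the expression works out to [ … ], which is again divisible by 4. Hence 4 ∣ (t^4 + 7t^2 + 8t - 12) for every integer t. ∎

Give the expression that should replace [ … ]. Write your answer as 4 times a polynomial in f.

The residues treated are {3, 1, 0}, so the missing case is t ≡ 2 (mod 4); write t = 4f+2.
Then (4f+2)^4 + 7(4f+2)^2 + 8(4f+2) - 12 = 256f^4 + 512f^3 + 496f^2 + 272f + 48 = 4(64f^4 + 128f^3 + 124f^2 + 68f + 12).

4(64f^4 + 128f^3 + 124f^2 + 68f + 12)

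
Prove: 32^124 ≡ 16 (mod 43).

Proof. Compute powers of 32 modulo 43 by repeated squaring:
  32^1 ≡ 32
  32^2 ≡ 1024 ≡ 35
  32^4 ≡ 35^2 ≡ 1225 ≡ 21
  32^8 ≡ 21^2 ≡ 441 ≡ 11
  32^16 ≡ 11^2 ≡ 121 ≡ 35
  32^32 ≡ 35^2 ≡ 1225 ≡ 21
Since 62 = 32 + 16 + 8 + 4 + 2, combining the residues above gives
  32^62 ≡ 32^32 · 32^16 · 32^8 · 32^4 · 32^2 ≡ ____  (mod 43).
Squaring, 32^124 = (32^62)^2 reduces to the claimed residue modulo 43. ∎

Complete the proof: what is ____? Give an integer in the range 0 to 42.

32^32 · 32^16 · 32^8 · 32^4 · 32^2 ≡ 21 · 35 · 11 · 21 · 35 = 5942475.
5942475 mod 43 = 4, so 32^62 ≡ 4 (mod 43).

4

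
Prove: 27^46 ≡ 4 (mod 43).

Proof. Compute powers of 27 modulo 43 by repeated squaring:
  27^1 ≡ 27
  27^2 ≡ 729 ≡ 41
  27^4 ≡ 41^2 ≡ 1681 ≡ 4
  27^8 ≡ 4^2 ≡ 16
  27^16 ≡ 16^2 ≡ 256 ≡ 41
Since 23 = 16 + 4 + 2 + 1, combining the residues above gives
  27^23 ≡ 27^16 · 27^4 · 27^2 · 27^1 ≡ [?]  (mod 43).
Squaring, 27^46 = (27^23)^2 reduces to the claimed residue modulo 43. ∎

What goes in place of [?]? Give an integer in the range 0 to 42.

2

27^16 · 27^4 · 27^2 · 27^1 ≡ 41 · 4 · 41 · 27 = 181548.
181548 mod 43 = 2, so 27^23 ≡ 2 (mod 43).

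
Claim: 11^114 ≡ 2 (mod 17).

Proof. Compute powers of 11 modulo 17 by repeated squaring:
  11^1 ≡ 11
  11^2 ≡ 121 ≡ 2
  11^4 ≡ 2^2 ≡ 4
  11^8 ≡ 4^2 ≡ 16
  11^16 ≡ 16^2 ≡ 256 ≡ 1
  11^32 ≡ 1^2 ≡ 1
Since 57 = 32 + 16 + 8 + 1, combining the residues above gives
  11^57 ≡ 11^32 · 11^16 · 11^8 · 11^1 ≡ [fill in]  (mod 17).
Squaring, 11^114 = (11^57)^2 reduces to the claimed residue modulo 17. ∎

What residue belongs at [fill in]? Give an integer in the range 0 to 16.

6

11^32 · 11^16 · 11^8 · 11^1 ≡ 1 · 1 · 16 · 11 = 176.
176 mod 17 = 6, so 11^57 ≡ 6 (mod 17).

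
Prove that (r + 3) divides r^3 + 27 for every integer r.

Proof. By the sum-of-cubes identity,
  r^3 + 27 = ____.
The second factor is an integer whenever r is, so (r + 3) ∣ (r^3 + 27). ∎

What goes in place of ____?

Polynomial division of r^3 + 27 by r + 3 leaves remainder 0 and quotient r^2 - 3r + 9.
Hence r^3 + 27 = (r + 3)(r^2 - 3r + 9).

(r + 3)(r^2 - 3r + 9)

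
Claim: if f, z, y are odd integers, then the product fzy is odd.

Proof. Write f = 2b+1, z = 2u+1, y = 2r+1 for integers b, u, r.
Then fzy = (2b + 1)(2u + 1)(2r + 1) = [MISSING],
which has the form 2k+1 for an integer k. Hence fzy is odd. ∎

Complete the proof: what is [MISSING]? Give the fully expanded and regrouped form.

2(4bru + 2br + 2bu + b + 2ru + r + u) + 1

(2b + 1)(2u + 1)(2r + 1) = 8bru + 4br + 4bu + 2b + 4ru + 2r + 2u + 1
= 2(4bru + 2br + 2bu + b + 2ru + r + u) + 1.
Since 4bru + 2br + 2bu + b + 2ru + r + u is an integer, the product is of the form 2k+1 for an integer k.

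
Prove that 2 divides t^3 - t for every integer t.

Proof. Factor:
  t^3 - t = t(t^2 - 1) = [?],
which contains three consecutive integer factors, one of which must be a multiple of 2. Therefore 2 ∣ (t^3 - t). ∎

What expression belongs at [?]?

t(t^2 - 1) = t(t - 1)(t + 1) = (t - 1)t(t + 1).
These three factors are consecutive integers, so their product is divisible by 2.

(t - 1)t(t + 1)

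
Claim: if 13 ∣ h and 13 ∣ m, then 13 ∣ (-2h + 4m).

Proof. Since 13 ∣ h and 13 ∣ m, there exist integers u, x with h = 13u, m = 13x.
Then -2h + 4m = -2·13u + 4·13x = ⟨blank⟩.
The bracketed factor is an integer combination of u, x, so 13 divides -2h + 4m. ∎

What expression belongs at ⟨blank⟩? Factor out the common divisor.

Pull the common 13 out of every term: -2·13u + 4·13x = 13(-2u + 4x).
-2u + 4x is an integer, which exhibits the divisibility.

13(-2u + 4x)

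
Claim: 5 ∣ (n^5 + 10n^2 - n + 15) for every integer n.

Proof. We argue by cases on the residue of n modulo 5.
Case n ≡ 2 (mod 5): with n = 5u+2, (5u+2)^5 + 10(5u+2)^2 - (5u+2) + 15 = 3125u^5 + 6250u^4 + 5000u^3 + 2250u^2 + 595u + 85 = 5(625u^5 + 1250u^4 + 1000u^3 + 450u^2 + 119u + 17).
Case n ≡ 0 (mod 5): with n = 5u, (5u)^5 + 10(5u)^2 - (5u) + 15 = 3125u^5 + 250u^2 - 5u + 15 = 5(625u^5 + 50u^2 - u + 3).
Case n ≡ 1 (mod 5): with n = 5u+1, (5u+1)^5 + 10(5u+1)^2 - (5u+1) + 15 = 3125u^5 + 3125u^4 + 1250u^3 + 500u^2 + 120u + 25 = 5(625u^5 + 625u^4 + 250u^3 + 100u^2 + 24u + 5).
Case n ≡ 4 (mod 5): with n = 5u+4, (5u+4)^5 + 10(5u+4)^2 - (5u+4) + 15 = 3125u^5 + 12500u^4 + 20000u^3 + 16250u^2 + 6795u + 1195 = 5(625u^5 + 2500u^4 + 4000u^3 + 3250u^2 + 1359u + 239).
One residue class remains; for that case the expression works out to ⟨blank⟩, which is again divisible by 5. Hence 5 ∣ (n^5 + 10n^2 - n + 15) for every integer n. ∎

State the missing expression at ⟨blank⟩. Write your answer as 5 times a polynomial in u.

5(625u^5 + 1875u^4 + 2250u^3 + 1400u^2 + 464u + 69)

Only n ≡ 3 (mod 5) is unaccounted for. Put n = 5u+3:
(5u+3)^5 + 10(5u+3)^2 - (5u+3) + 15 expands to 3125u^5 + 9375u^4 + 11250u^3 + 7000u^2 + 2320u + 345,
and factoring out 5 leaves 5(625u^5 + 1875u^4 + 2250u^3 + 1400u^2 + 464u + 69).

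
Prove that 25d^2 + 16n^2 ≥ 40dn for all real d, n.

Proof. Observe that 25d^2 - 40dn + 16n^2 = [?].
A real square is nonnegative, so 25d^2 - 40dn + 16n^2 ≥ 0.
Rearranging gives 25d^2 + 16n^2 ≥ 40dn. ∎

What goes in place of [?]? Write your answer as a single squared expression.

The leading and trailing coefficients are 5^2 and 4^2, and 40 = 2·5·4, so the trinomial is (5d - 4n)^2.
Hence 25d^2 - 40dn + 16n^2 ≥ 0.

(5d - 4n)^2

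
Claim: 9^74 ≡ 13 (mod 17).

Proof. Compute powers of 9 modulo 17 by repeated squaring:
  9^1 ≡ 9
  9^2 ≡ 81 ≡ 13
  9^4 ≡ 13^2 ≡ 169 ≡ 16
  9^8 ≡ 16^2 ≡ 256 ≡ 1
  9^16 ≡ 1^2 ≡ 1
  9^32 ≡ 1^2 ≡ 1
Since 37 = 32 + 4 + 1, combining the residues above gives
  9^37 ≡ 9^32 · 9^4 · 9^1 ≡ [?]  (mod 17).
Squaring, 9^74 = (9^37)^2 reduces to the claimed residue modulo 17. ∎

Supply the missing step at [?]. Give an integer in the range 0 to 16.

Multiply the listed residues: 1 · 16 · 9 = 16 → 144.
Reducing modulo 17: 144 = 8·17 + 8, so 9^37 ≡ 8.

8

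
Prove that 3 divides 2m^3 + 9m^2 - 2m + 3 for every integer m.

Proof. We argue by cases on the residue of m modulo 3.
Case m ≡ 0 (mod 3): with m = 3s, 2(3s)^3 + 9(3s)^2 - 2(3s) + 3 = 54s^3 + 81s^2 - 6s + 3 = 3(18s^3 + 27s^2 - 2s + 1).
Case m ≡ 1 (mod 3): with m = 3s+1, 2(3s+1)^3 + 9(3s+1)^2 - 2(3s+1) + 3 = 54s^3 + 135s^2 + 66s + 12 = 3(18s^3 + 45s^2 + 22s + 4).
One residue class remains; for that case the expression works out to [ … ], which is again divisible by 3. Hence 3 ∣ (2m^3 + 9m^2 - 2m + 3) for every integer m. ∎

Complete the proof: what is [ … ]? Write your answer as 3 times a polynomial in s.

3(18s^3 + 63s^2 + 58s + 17)

Only m ≡ 2 (mod 3) is unaccounted for. Put m = 3s+2:
2(3s+2)^3 + 9(3s+2)^2 - 2(3s+2) + 3 expands to 54s^3 + 189s^2 + 174s + 51,
and factoring out 3 leaves 3(18s^3 + 63s^2 + 58s + 17).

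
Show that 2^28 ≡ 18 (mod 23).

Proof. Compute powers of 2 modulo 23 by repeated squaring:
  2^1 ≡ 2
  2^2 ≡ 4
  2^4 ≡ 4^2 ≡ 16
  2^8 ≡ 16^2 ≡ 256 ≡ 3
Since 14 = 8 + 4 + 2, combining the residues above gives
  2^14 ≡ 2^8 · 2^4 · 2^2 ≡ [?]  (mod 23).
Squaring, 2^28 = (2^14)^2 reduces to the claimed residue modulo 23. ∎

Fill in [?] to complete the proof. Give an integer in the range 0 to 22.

Multiply the listed residues: 3 · 16 · 4 = 48 → 192.
Reducing modulo 23: 192 = 8·23 + 8, so 2^14 ≡ 8.

8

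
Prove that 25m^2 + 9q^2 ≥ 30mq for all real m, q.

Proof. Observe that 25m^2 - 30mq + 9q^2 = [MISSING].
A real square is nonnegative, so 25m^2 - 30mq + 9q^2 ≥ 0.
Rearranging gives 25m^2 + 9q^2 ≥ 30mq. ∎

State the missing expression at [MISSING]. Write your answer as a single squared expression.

(5m - 3q)^2

25m^2 - 30mq + 9q^2 is a perfect-square trinomial: the outer terms are (5m)^2 and (3q)^2, and the cross term is -2·5m·3q.
So 25m^2 - 30mq + 9q^2 = (5m - 3q)^2 ≥ 0.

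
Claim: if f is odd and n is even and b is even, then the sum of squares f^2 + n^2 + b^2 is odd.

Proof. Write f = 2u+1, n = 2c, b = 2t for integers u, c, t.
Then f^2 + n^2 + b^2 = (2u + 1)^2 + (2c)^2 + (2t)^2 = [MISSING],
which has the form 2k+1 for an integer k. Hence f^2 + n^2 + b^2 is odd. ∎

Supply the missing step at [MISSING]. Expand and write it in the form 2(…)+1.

2(2c^2 + 2t^2 + 2u^2 + 2u) + 1

(2u + 1)^2 + (2c)^2 + (2t)^2 = 4c^2 + 4t^2 + 4u^2 + 4u + 1
= 2(2c^2 + 2t^2 + 2u^2 + 2u) + 1.
Since 2c^2 + 2t^2 + 2u^2 + 2u is an integer, the sum of squares is of the form 2k+1 for an integer k.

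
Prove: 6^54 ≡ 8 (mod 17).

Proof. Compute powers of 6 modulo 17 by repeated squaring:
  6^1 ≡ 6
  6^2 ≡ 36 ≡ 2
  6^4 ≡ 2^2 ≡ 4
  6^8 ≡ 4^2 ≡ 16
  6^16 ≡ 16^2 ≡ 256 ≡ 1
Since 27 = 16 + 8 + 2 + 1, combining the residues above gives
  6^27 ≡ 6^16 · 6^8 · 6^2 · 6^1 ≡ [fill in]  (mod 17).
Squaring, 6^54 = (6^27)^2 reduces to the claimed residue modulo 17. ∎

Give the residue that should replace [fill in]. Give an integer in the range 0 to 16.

Multiply the listed residues: 1 · 16 · 2 · 6 = 16 → 32 → 192.
Reducing modulo 17: 192 = 11·17 + 5, so 6^27 ≡ 5.

5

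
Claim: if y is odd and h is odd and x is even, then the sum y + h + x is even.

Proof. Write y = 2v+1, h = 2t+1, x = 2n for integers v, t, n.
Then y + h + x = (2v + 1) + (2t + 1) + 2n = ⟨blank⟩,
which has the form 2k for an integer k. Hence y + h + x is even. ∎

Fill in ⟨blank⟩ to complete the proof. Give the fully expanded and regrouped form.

(2v + 1) + (2t + 1) + 2n = 2n + 2t + 2v + 2
= 2(n + t + v + 1).
Since n + t + v + 1 is an integer, the sum is of the form 2k for an integer k.

2(n + t + v + 1)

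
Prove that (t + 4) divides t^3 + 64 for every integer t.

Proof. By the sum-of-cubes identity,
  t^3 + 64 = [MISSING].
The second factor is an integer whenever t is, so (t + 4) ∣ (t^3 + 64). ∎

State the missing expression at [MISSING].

Polynomial division of t^3 + 64 by t + 4 leaves remainder 0 and quotient t^2 - 4t + 16.
Hence t^3 + 64 = (t + 4)(t^2 - 4t + 16).

(t + 4)(t^2 - 4t + 16)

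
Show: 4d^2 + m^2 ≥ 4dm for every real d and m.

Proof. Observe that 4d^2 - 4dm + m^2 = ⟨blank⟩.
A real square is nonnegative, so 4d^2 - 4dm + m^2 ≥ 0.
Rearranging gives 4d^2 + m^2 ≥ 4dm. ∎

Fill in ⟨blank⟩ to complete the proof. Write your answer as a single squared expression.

(2d - m)^2

4d^2 - 4dm + m^2 is a perfect-square trinomial: the outer terms are (2d)^2 and (m)^2, and the cross term is -2·2d·m.
So 4d^2 - 4dm + m^2 = (2d - m)^2 ≥ 0.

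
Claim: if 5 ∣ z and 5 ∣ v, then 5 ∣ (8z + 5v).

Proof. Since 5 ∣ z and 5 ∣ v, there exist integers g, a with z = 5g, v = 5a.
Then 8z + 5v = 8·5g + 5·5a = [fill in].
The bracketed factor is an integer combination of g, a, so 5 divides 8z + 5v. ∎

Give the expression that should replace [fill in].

5(5a + 8g)

Each term has a factor of 5: 8·5g + 5·5a = 5·(5a + 8g).
Since 5a + 8g is an integer, 5 ∣ (8z + 5v).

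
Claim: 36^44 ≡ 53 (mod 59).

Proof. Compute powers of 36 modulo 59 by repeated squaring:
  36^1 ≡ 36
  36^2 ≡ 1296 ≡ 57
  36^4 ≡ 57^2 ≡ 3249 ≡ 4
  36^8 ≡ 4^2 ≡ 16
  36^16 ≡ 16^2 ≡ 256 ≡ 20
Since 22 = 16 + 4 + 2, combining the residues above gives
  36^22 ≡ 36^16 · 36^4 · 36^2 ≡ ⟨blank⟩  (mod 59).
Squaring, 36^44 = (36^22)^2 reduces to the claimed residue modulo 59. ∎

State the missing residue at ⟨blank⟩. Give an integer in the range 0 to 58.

17

36^16 · 36^4 · 36^2 ≡ 20 · 4 · 57 = 4560.
4560 mod 59 = 17, so 36^22 ≡ 17 (mod 59).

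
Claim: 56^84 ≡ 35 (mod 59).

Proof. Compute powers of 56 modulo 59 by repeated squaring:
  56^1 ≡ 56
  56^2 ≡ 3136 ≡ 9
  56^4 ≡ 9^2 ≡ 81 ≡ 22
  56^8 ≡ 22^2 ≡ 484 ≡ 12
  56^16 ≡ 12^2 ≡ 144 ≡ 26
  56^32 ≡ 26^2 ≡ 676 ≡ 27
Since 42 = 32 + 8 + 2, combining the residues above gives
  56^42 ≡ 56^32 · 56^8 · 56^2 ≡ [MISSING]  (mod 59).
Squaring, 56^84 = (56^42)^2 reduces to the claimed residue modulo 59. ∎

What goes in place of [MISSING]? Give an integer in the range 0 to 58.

56^32 · 56^8 · 56^2 ≡ 27 · 12 · 9 = 2916.
2916 mod 59 = 25, so 56^42 ≡ 25 (mod 59).

25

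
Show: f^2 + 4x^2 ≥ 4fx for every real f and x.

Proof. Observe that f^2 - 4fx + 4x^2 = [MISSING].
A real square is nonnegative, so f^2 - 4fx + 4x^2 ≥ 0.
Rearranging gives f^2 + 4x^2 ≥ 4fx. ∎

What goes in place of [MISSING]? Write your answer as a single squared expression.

(f - 2x)^2

The leading and trailing coefficients are 1^2 and 2^2, and 4 = 2·1·2, so the trinomial is (f - 2x)^2.
Hence f^2 - 4fx + 4x^2 ≥ 0.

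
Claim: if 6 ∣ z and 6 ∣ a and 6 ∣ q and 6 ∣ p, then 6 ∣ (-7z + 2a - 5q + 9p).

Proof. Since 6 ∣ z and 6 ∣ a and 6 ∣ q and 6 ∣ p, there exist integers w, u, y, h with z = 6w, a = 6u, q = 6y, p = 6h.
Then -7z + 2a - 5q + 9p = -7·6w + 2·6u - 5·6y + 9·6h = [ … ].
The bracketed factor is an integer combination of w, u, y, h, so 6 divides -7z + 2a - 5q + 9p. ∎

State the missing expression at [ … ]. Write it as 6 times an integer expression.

6(9h + 2u - 7w - 5y)

Pull the common 6 out of every term: -7·6w + 2·6u - 5·6y + 9·6h = 6(9h + 2u - 7w - 5y).
9h + 2u - 7w - 5y is an integer, which exhibits the divisibility.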